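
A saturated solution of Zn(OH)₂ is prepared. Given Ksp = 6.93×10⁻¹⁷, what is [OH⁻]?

Zn(OH)₂(s) ⇌ Zn²⁺(aq) + 2 OH⁻(aq)
Call the molar solubility s, so that [Zn²⁺] = s and [OH⁻] = 2s.
Ksp = [Zn²⁺][OH⁻]^2 = s · (2s)^2 = 4s^3 = 6.93×10⁻¹⁷
s = 2.59×10⁻⁶ M
[OH⁻] = 2s = 5.18×10⁻⁶ M

5.18×10⁻⁶ M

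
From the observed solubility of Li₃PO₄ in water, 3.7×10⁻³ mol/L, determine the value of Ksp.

Li₃PO₄(s) ⇌ 3 Li⁺(aq) + PO₄³⁻(aq)
If s mol/L of Li₃PO₄ dissolves, [Li⁺] = 3s and [PO₄³⁻] = s.
Ksp = [Li⁺]^3[PO₄³⁻] = (3s)^3 · s = 27s^4
Ksp = 27 × (3.7×10⁻³)^4 = 5.1×10⁻⁹

Ksp = 5.1×10⁻⁹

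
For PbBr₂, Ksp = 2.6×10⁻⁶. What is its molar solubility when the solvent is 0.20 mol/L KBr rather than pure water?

6.5×10⁻⁵ M

PbBr₂(s) ⇌ Pb²⁺(aq) + 2 Br⁻(aq)
With Br⁻ already at 0.20 mol/L and s small, take [Br⁻] ≈ 0.20 mol/L and [Pb²⁺] = s.
Ksp = [Pb²⁺][Br⁻]^2 = s(0.20)^2
s = 2.6×10⁻⁶ / (0.20)^2 = 6.5×10⁻⁵
s = 6.5×10⁻⁵ mol/L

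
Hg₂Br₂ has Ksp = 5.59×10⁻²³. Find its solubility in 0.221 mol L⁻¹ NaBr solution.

1.14×10⁻²¹ M

Hg₂Br₂(s) ⇌ Hg₂²⁺(aq) + 2 Br⁻(aq)
The solution already contains Br⁻ at 0.221 mol L⁻¹. Let s be the molar solubility of Hg₂Br₂.
[Br⁻] ≈ 0.221 mol L⁻¹ (common ion dominates); [Hg₂²⁺] = s.
Ksp = [Hg₂²⁺][Br⁻]^2 = s(0.221)^2
s = 5.59×10⁻²³ / (0.221)^2 = 1.14×10⁻²¹
s = 1.14×10⁻²¹ mol L⁻¹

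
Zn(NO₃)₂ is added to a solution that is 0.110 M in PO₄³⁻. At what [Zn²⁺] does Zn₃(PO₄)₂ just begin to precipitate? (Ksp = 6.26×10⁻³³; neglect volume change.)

8.03×10⁻¹¹ M

Precipitation begins when Q = Ksp.
Zn₃(PO₄)₂(s) ⇌ 3 Zn²⁺(aq) + 2 PO₄³⁻(aq)
Ksp = [Zn²⁺]^3[PO₄³⁻]^2 = [Zn²⁺]^3(0.110)^2
[Zn²⁺]^3 = 6.26×10⁻³³ / (0.110)^2 = 5.17×10⁻³¹
[Zn²⁺] = 8.03×10⁻¹¹ M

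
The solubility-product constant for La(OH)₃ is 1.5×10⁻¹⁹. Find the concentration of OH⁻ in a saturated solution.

La(OH)₃(s) ⇌ La³⁺(aq) + 3 OH⁻(aq)
Let s be the molar solubility. Then [La³⁺] = s and [OH⁻] = 3s.
Ksp = [La³⁺][OH⁻]^3 = s · (3s)^3 = 27s^4 = 1.5×10⁻¹⁹
s = 8.6×10⁻⁶ M
[OH⁻] = 3s = 2.6×10⁻⁵ M

2.6×10⁻⁵ M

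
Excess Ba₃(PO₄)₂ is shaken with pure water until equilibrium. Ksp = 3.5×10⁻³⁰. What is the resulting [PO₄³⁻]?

Ba₃(PO₄)₂(s) ⇌ 3 Ba²⁺(aq) + 2 PO₄³⁻(aq)
Call the molar solubility s, so that [Ba²⁺] = 3s and [PO₄³⁻] = 2s.
Ksp = [Ba²⁺]^3[PO₄³⁻]^2 = (3s)^3 · (2s)^2 = 108s^5 = 3.5×10⁻³⁰
s = 5.0×10⁻⁷ mol/L
[PO₄³⁻] = 2s = 1.0×10⁻⁶ mol/L

1.0×10⁻⁶ M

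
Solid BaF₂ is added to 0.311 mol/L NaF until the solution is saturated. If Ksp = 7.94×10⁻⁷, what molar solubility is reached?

8.21×10⁻⁶ M

BaF₂(s) ⇌ Ba²⁺(aq) + 2 F⁻(aq)
The solution already contains F⁻ at 0.311 mol/L. Let s be the molar solubility of BaF₂.
[F⁻] ≈ 0.311 mol/L (common ion dominates); [Ba²⁺] = s.
Ksp = [Ba²⁺][F⁻]^2 = s(0.311)^2
s = 7.94×10⁻⁷ / (0.311)^2 = 8.21×10⁻⁶
s = 8.21×10⁻⁶ mol/L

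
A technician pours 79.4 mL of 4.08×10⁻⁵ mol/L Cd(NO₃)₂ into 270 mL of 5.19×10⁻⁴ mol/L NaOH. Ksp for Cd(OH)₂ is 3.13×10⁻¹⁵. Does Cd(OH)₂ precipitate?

After mixing, V = 79.4 mL + 270 mL = 349.4 mL.
[Cd²⁺] = (4.08×10⁻⁵)(79.4)/349.4 = 9.27×10⁻⁶ mol/L
[OH⁻] = (5.19×10⁻⁴)(270)/349.4 = 4.01×10⁻⁴ mol/L
Q = [Cd²⁺][OH⁻]^2 = 1.49×10⁻¹²
Q = 1.49×10⁻¹² > Ksp = 3.13×10⁻¹⁵, so the solution is supersaturated and Cd(OH)₂ precipitates.

Yes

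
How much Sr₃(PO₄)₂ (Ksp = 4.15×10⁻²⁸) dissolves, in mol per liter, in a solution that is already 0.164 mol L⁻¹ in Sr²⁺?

Sr₃(PO₄)₂(s) ⇌ 3 Sr²⁺(aq) + 2 PO₄³⁻(aq)
Let s be the solubility of Sr₃(PO₄)₂ here. The common ion gives [Sr²⁺] ≈ 0.164 mol L⁻¹, and [PO₄³⁻] = 2s.
Ksp = [Sr²⁺]^3[PO₄³⁻]^2 = (0.164)^3(2s)^2
(2s)^2 = 4.15×10⁻²⁸ / (0.164)^3 = 9.41×10⁻²⁶
s = 1.53×10⁻¹³ mol L⁻¹

1.53×10⁻¹³ M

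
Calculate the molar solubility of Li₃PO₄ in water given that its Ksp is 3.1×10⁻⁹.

3.3×10⁻³ M

Li₃PO₄(s) ⇌ 3 Li⁺(aq) + PO₄³⁻(aq)
Let s be the molar solubility. Then [Li⁺] = 3s and [PO₄³⁻] = s.
Ksp = [Li⁺]^3[PO₄³⁻] = (3s)^3 · s = 27s^4
27s^4 = 3.1×10⁻⁹  ⇒  s^4 = 1.1×10⁻¹⁰
s = (1.1×10⁻¹⁰)^(1/4) = 3.3×10⁻³ mol/L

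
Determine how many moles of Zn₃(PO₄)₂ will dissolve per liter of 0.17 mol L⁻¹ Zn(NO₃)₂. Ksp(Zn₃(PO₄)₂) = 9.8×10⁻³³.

Zn₃(PO₄)₂(s) ⇌ 3 Zn²⁺(aq) + 2 PO₄³⁻(aq)
Let s be the solubility of Zn₃(PO₄)₂ here. The common ion gives [Zn²⁺] ≈ 0.17 mol L⁻¹, and [PO₄³⁻] = 2s.
Ksp = [Zn²⁺]^3[PO₄³⁻]^2 = (0.17)^3(2s)^2
(2s)^2 = 9.8×10⁻³³ / (0.17)^3 = 2.0×10⁻³⁰
s = 7.1×10⁻¹⁶ mol L⁻¹

7.1×10⁻¹⁶ M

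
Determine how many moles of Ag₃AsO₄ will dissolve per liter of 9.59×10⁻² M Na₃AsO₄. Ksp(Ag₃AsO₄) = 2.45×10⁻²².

Ag₃AsO₄(s) ⇌ 3 Ag⁺(aq) + AsO₄³⁻(aq)
AsO₄³⁻ is already present at 9.59×10⁻² M. If s mol/L of Ag₃AsO₄ dissolves, [Ag⁺] = 3s while [AsO₄³⁻] ≈ 9.59×10⁻² M.
Ksp = [Ag⁺]^3[AsO₄³⁻] = (3s)^3(9.59×10⁻²)
(3s)^3 = 2.45×10⁻²² / (9.59×10⁻²) = 2.55×10⁻²¹
s = 4.56×10⁻⁸ M

4.56×10⁻⁸ M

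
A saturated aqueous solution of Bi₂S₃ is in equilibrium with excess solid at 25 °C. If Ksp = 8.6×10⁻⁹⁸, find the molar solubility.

1.5×10⁻²⁰ M

Bi₂S₃(s) ⇌ 2 Bi³⁺(aq) + 3 S²⁻(aq)
If s mol/L of Bi₂S₃ dissolves, [Bi³⁺] = 2s and [S²⁻] = 3s.
Ksp = [Bi³⁺]^2[S²⁻]^3 = (2s)^2 · (3s)^3 = 108s^5
108s^5 = 8.6×10⁻⁹⁸  ⇒  s^5 = 8.0×10⁻¹⁰⁰
s = 1.5×10⁻²⁰ M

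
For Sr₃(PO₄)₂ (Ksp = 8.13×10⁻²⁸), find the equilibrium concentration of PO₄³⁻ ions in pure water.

Sr₃(PO₄)₂(s) ⇌ 3 Sr²⁺(aq) + 2 PO₄³⁻(aq)
Let s be the molar solubility. Then [Sr²⁺] = 3s and [PO₄³⁻] = 2s.
Ksp = [Sr²⁺]^3[PO₄³⁻]^2 = (3s)^3 · (2s)^2 = 108s^5 = 8.13×10⁻²⁸
s = 1.50×10⁻⁶ M
[PO₄³⁻] = 2s = 2.99×10⁻⁶ M

2.99×10⁻⁶ M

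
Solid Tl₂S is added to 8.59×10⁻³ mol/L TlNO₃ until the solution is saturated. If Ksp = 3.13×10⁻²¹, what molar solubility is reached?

4.24×10⁻¹⁷ M

Tl₂S(s) ⇌ 2 Tl⁺(aq) + S²⁻(aq)
The solution already contains Tl⁺ at 8.59×10⁻³ mol/L. Let s be the molar solubility of Tl₂S.
[Tl⁺] ≈ 8.59×10⁻³ mol/L (common ion dominates); [S²⁻] = s.
Ksp = [Tl⁺]^2[S²⁻] = (8.59×10⁻³)^2s
s = 3.13×10⁻²¹ / (8.59×10⁻³)^2 = 4.24×10⁻¹⁷
s = 4.24×10⁻¹⁷ mol/L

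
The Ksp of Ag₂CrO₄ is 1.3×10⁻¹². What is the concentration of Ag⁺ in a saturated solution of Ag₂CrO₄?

1.4×10⁻⁴ M

Ag₂CrO₄(s) ⇌ 2 Ag⁺(aq) + CrO₄²⁻(aq)
With molar solubility s: [Ag⁺] = 2s, [CrO₄²⁻] = s.
Ksp = [Ag⁺]^2[CrO₄²⁻] = (2s)^2 · s = 4s^3 = 1.3×10⁻¹²
s = 6.9×10⁻⁵ M
[Ag⁺] = 2s = 1.4×10⁻⁴ M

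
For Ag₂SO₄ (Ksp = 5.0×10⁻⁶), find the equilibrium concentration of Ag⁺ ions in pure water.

2.2×10⁻² M

Ag₂SO₄(s) ⇌ 2 Ag⁺(aq) + SO₄²⁻(aq)
If s mol/L of Ag₂SO₄ dissolves, [Ag⁺] = 2s and [SO₄²⁻] = s.
Ksp = [Ag⁺]^2[SO₄²⁻] = (2s)^2 · s = 4s^3 = 5.0×10⁻⁶
s = 1.1×10⁻² mol L⁻¹
[Ag⁺] = 2s = 2.2×10⁻² mol L⁻¹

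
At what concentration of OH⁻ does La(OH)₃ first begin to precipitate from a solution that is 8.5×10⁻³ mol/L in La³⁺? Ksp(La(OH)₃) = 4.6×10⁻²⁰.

1.8×10⁻⁶ M

The threshold for precipitation is Q = Ksp.
La(OH)₃(s) ⇌ La³⁺(aq) + 3 OH⁻(aq)
Ksp = [La³⁺][OH⁻]^3 = [OH⁻]^3(8.5×10⁻³)
[OH⁻]^3 = 4.6×10⁻²⁰ / (8.5×10⁻³) = 5.4×10⁻¹⁸
[OH⁻] = 1.8×10⁻⁶ mol/L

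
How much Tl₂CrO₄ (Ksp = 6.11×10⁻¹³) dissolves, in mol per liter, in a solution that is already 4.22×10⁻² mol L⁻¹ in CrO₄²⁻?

1.90×10⁻⁶ M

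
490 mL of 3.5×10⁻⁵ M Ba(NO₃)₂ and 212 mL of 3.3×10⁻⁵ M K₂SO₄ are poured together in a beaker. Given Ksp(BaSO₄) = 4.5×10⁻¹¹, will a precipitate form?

Total volume after mixing = 490 + 212 = 702 mL.
[Ba²⁺] = (3.5×10⁻⁵)(490)/702 = 2.4×10⁻⁵ M
[SO₄²⁻] = (3.3×10⁻⁵)(212)/702 = 1.0×10⁻⁵ M
Q = [Ba²⁺][SO₄²⁻] = 2.4×10⁻¹⁰
Q = 2.4×10⁻¹⁰ > Ksp = 4.5×10⁻¹¹, so the solution is supersaturated and BaSO₄ precipitates.

Yes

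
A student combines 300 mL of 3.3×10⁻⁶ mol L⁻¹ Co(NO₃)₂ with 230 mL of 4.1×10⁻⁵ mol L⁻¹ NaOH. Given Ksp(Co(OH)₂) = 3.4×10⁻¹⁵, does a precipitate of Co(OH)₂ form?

After mixing, V = 300 mL + 230 mL = 530 mL.
[Co²⁺] = (3.3×10⁻⁶)(300)/530 = 1.9×10⁻⁶ mol L⁻¹
[OH⁻] = (4.1×10⁻⁵)(230)/530 = 1.8×10⁻⁵ mol L⁻¹
Q = [Co²⁺][OH⁻]^2 = 5.9×10⁻¹⁶
Since Q (5.9×10⁻¹⁶) is less than Ksp (3.4×10⁻¹⁵), no Co(OH)₂ precipitates.

No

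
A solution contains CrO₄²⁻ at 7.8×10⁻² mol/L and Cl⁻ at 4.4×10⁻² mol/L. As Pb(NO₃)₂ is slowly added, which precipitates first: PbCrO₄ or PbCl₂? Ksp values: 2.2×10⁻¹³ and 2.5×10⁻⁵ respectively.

PbCrO₄

A salt starts to precipitate once the ion product Q reaches its Ksp.
For PbCrO₄: [Pb²⁺] = (Ksp/[CrO₄²⁻]) = 2.8×10⁻¹² mol/L
For PbCl₂: [Pb²⁺] = (Ksp/[Cl⁻]^2) = 1.3×10⁻² mol/L
The smaller threshold [Pb²⁺] is reached first, so PbCrO₄ precipitates first.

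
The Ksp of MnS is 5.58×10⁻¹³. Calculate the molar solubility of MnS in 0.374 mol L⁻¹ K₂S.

1.49×10⁻¹² M

MnS(s) ⇌ Mn²⁺(aq) + S²⁻(aq)
S²⁻ is already present at 0.374 mol L⁻¹. If s mol/L of MnS dissolves, [Mn²⁺] = s while [S²⁻] ≈ 0.374 mol L⁻¹.
Ksp = [Mn²⁺][S²⁻] = s(0.374)
s = 5.58×10⁻¹³ / (0.374) = 1.49×10⁻¹²
s = 1.49×10⁻¹² mol L⁻¹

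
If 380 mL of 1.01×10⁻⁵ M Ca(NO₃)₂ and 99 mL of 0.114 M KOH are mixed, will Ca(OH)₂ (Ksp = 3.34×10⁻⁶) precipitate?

After mixing, V = 380 mL + 99 mL = 479 mL.
[Ca²⁺] = (1.01×10⁻⁵)(380)/479 = 8.01×10⁻⁶ M
[OH⁻] = (0.114)(99)/479 = 2.36×10⁻² M
Q = [Ca²⁺][OH⁻]^2 = 4.45×10⁻⁹
Q = 4.45×10⁻⁹ < Ksp = 3.34×10⁻⁶, so the solution is unsaturated and no precipitate forms.

No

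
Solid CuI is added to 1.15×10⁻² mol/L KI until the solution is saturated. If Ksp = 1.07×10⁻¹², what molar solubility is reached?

CuI(s) ⇌ Cu⁺(aq) + I⁻(aq)
Let s be the solubility of CuI here. The common ion gives [I⁻] ≈ 1.15×10⁻² mol/L, and [Cu⁺] = s.
Ksp = [Cu⁺][I⁻] = s(1.15×10⁻²)
s = 1.07×10⁻¹² / (1.15×10⁻²) = 9.30×10⁻¹¹
s = 9.30×10⁻¹¹ mol/L

9.30×10⁻¹¹ M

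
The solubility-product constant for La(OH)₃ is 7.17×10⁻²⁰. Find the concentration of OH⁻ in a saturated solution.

2.15×10⁻⁵ M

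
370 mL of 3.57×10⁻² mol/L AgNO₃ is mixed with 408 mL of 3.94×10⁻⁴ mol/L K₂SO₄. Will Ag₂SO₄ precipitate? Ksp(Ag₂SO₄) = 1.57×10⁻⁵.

No

The combined volume is 778 mL.
[Ag⁺] = (3.57×10⁻²)(370)/778 = 1.70×10⁻² mol/L
[SO₄²⁻] = (3.94×10⁻⁴)(408)/778 = 2.07×10⁻⁴ mol/L
Q = [Ag⁺]^2[SO₄²⁻] = 5.96×10⁻⁸
Q = 5.96×10⁻⁸ < Ksp = 1.57×10⁻⁵, so the solution is unsaturated and no precipitate forms.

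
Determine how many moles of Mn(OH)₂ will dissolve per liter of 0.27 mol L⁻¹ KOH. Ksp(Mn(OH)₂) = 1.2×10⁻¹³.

Mn(OH)₂(s) ⇌ Mn²⁺(aq) + 2 OH⁻(aq)
With OH⁻ already at 0.27 mol L⁻¹ and s small, take [OH⁻] ≈ 0.27 mol L⁻¹ and [Mn²⁺] = s.
Ksp = [Mn²⁺][OH⁻]^2 = s(0.27)^2
s = 1.2×10⁻¹³ / (0.27)^2 = 1.6×10⁻¹²
s = 1.6×10⁻¹² mol L⁻¹

1.6×10⁻¹² M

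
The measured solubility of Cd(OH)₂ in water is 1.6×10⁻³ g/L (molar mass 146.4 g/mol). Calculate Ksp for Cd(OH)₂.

Ksp = 5.2×10⁻¹⁵

Convert to molarity: s = 1.6×10⁻³ / 146.4 = 1.093×10⁻⁵ mol/L
Cd(OH)₂(s) ⇌ Cd²⁺(aq) + 2 OH⁻(aq)
Call the molar solubility s, so that [Cd²⁺] = s and [OH⁻] = 2s.
Ksp = [Cd²⁺][OH⁻]^2 = s · (2s)^2 = 4s^3
Ksp = 4 × (1.093×10⁻⁵)^3 = 5.2×10⁻¹⁵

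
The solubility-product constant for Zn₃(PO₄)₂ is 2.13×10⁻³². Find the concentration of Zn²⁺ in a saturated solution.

Zn₃(PO₄)₂(s) ⇌ 3 Zn²⁺(aq) + 2 PO₄³⁻(aq)
With molar solubility s: [Zn²⁺] = 3s, [PO₄³⁻] = 2s.
Ksp = [Zn²⁺]^3[PO₄³⁻]^2 = (3s)^3 · (2s)^2 = 108s^5 = 2.13×10⁻³²
s = 1.82×10⁻⁷ mol L⁻¹
[Zn²⁺] = 3s = 5.45×10⁻⁷ mol L⁻¹

5.45×10⁻⁷ M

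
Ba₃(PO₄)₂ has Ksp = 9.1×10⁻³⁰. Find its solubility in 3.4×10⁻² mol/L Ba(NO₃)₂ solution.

Ba₃(PO₄)₂(s) ⇌ 3 Ba²⁺(aq) + 2 PO₄³⁻(aq)
The solution already contains Ba²⁺ at 3.4×10⁻² mol/L. Let s be the molar solubility of Ba₃(PO₄)₂.
[Ba²⁺] ≈ 3.4×10⁻² mol/L (common ion dominates); [PO₄³⁻] = 2s.
Ksp = [Ba²⁺]^3[PO₄³⁻]^2 = (3.4×10⁻²)^3(2s)^2
(2s)^2 = 9.1×10⁻³⁰ / (3.4×10⁻²)^3 = 2.3×10⁻²⁵
s = 2.4×10⁻¹³ mol/L

2.4×10⁻¹³ M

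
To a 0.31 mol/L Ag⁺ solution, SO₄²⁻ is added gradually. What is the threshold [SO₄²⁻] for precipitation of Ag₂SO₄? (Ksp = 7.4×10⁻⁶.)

The threshold for precipitation is Q = Ksp.
Ag₂SO₄(s) ⇌ 2 Ag⁺(aq) + SO₄²⁻(aq)
Ksp = [Ag⁺]^2[SO₄²⁻] = [SO₄²⁻](0.31)^2
[SO₄²⁻] = 7.4×10⁻⁶ / (0.31)^2 = 7.7×10⁻⁵
[SO₄²⁻] = 7.7×10⁻⁵ mol/L

7.7×10⁻⁵ M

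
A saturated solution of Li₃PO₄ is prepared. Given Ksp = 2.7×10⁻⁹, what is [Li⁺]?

Li₃PO₄(s) ⇌ 3 Li⁺(aq) + PO₄³⁻(aq)
With molar solubility s: [Li⁺] = 3s, [PO₄³⁻] = s.
Ksp = [Li⁺]^3[PO₄³⁻] = (3s)^3 · s = 27s^4 = 2.7×10⁻⁹
s = 3.2×10⁻³ mol/L
[Li⁺] = 3s = 9.5×10⁻³ mol/L

9.5×10⁻³ M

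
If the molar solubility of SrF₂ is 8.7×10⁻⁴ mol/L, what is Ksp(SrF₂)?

SrF₂(s) ⇌ Sr²⁺(aq) + 2 F⁻(aq)
With molar solubility s: [Sr²⁺] = s, [F⁻] = 2s.
Ksp = [Sr²⁺][F⁻]^2 = s · (2s)^2 = 4s^3
Ksp = 4 × (8.7×10⁻⁴)^3 = 2.6×10⁻⁹

Ksp = 2.6×10⁻⁹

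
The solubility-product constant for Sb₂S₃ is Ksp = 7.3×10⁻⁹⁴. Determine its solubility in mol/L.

Sb₂S₃(s) ⇌ 2 Sb³⁺(aq) + 3 S²⁻(aq)
With molar solubility s: [Sb³⁺] = 2s, [S²⁻] = 3s.
Ksp = [Sb³⁺]^2[S²⁻]^3 = (2s)^2 · (3s)^3 = 108s^5
108s^5 = 7.3×10⁻⁹⁴  ⇒  s^5 = 6.8×10⁻⁹⁶
s = (6.8×10⁻⁹⁶)^(1/5) = 9.2×10⁻²⁰ M

9.2×10⁻²⁰ M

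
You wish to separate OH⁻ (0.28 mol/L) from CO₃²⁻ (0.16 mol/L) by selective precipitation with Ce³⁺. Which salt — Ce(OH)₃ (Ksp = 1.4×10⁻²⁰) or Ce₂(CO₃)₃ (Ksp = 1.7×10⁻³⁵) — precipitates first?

A salt starts to precipitate once the ion product Q reaches its Ksp.
For Ce(OH)₃: [Ce³⁺] = (Ksp/[OH⁻]^3) = 6.4×10⁻¹⁹ mol/L
For Ce₂(CO₃)₃: [Ce³⁺] = (Ksp/[CO₃²⁻]^3)^(1/2) = 6.4×10⁻¹⁷ mol/L
The smaller threshold [Ce³⁺] is reached first, so Ce(OH)₃ precipitates first.

Ce(OH)₃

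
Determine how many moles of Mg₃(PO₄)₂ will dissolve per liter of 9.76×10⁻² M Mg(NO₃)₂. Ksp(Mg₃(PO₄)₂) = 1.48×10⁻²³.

6.31×10⁻¹¹ M

Mg₃(PO₄)₂(s) ⇌ 3 Mg²⁺(aq) + 2 PO₄³⁻(aq)
The solution already contains Mg²⁺ at 9.76×10⁻² M. Let s be the molar solubility of Mg₃(PO₄)₂.
[Mg²⁺] ≈ 9.76×10⁻² M (common ion dominates); [PO₄³⁻] = 2s.
Ksp = [Mg²⁺]^3[PO₄³⁻]^2 = (9.76×10⁻²)^3(2s)^2
(2s)^2 = 1.48×10⁻²³ / (9.76×10⁻²)^3 = 1.59×10⁻²⁰
s = 6.31×10⁻¹¹ M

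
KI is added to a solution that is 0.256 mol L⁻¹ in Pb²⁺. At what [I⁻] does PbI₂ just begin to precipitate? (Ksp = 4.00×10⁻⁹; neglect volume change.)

1.25×10⁻⁴ M

Each salt precipitates once Q = Ksp for that salt.
PbI₂(s) ⇌ Pb²⁺(aq) + 2 I⁻(aq)
Ksp = [Pb²⁺][I⁻]^2 = [I⁻]^2(0.256)
[I⁻]^2 = 4.00×10⁻⁹ / (0.256) = 1.56×10⁻⁸
[I⁻] = 1.25×10⁻⁴ mol L⁻¹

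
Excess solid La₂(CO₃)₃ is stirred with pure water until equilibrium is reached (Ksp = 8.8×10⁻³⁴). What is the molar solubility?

9.6×10⁻⁸ M

La₂(CO₃)₃(s) ⇌ 2 La³⁺(aq) + 3 CO₃²⁻(aq)
With molar solubility s: [La³⁺] = 2s, [CO₃²⁻] = 3s.
Ksp = [La³⁺]^2[CO₃²⁻]^3 = (2s)^2 · (3s)^3 = 108s^5
108s^5 = 8.8×10⁻³⁴  ⇒  s^5 = 8.1×10⁻³⁶
s = 9.6×10⁻⁸ mol L⁻¹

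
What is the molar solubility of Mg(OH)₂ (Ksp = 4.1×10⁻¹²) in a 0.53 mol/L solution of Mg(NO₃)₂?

1.4×10⁻⁶ M

Mg(OH)₂(s) ⇌ Mg²⁺(aq) + 2 OH⁻(aq)
Mg²⁺ is already present at 0.53 mol/L. If s mol/L of Mg(OH)₂ dissolves, [OH⁻] = 2s while [Mg²⁺] ≈ 0.53 mol/L.
Ksp = [Mg²⁺][OH⁻]^2 = (0.53)(2s)^2
(2s)^2 = 4.1×10⁻¹² / (0.53) = 7.7×10⁻¹²
s = 1.4×10⁻⁶ mol/L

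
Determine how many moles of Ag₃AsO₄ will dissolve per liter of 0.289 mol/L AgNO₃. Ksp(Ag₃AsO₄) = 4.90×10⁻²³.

Ag₃AsO₄(s) ⇌ 3 Ag⁺(aq) + AsO₄³⁻(aq)
With Ag⁺ already at 0.289 mol/L and s small, take [Ag⁺] ≈ 0.289 mol/L and [AsO₄³⁻] = s.
Ksp = [Ag⁺]^3[AsO₄³⁻] = (0.289)^3s
s = 4.90×10⁻²³ / (0.289)^3 = 2.03×10⁻²¹
s = 2.03×10⁻²¹ mol/L

2.03×10⁻²¹ M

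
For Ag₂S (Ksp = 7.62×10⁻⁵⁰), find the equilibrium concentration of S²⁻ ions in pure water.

Ag₂S(s) ⇌ 2 Ag⁺(aq) + S²⁻(aq)
For each mole of Ag₂S that dissolves per liter, [Ag⁺] = 2s and [S²⁻] = s; let s denote this solubility.
Ksp = [Ag⁺]^2[S²⁻] = (2s)^2 · s = 4s^3 = 7.62×10⁻⁵⁰
s = 2.67×10⁻¹⁷ mol/L
[S²⁻] = s = 2.67×10⁻¹⁷ mol/L

2.67×10⁻¹⁷ M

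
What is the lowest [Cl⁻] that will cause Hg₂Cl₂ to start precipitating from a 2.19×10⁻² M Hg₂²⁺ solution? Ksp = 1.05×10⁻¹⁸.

A salt starts to precipitate once the ion product Q reaches its Ksp.
Hg₂Cl₂(s) ⇌ Hg₂²⁺(aq) + 2 Cl⁻(aq)
Ksp = [Hg₂²⁺][Cl⁻]^2 = [Cl⁻]^2(2.19×10⁻²)
[Cl⁻]^2 = 1.05×10⁻¹⁸ / (2.19×10⁻²) = 4.79×10⁻¹⁷
[Cl⁻] = 6.92×10⁻⁹ M

6.92×10⁻⁹ M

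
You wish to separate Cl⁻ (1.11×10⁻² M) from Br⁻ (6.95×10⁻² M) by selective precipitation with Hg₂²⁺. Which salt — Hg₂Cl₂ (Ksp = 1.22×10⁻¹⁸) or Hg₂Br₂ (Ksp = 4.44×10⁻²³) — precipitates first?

Precipitation begins when Q = Ksp.
For Hg₂Cl₂: [Hg₂²⁺] = (Ksp/[Cl⁻]^2) = 9.90×10⁻¹⁵ M
For Hg₂Br₂: [Hg₂²⁺] = (Ksp/[Br⁻]^2) = 9.19×10⁻²¹ M
The smaller threshold [Hg₂²⁺] is reached first, so Hg₂Br₂ precipitates first.

Hg₂Br₂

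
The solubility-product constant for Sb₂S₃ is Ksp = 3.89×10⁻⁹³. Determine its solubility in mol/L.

Sb₂S₃(s) ⇌ 2 Sb³⁺(aq) + 3 S²⁻(aq)
If s mol/L of Sb₂S₃ dissolves, [Sb³⁺] = 2s and [S²⁻] = 3s.
Ksp = [Sb³⁺]^2[S²⁻]^3 = (2s)^2 · (3s)^3 = 108s^5
108s^5 = 3.89×10⁻⁹³  ⇒  s^5 = 3.60×10⁻⁹⁵
s = 1.29×10⁻¹⁹ mol L⁻¹

1.29×10⁻¹⁹ M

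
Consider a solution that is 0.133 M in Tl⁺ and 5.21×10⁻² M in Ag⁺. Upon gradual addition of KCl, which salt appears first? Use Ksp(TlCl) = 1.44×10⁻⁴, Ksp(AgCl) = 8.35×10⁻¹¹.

AgCl

Each salt precipitates once Q = Ksp for that salt.
For TlCl: [Cl⁻] = (Ksp/[Tl⁺]) = 1.08×10⁻³ M
For AgCl: [Cl⁻] = (Ksp/[Ag⁺]) = 1.60×10⁻⁹ M
AgCl requires the lower [Cl⁻], so it precipitates first.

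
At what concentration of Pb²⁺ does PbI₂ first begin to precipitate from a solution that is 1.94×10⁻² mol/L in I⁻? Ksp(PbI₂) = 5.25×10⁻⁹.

Precipitation of each salt begins when its ion product equals Ksp.
PbI₂(s) ⇌ Pb²⁺(aq) + 2 I⁻(aq)
Ksp = [Pb²⁺][I⁻]^2 = [Pb²⁺](1.94×10⁻²)^2
[Pb²⁺] = 5.25×10⁻⁹ / (1.94×10⁻²)^2 = 1.39×10⁻⁵
[Pb²⁺] = 1.39×10⁻⁵ mol/L

1.39×10⁻⁵ M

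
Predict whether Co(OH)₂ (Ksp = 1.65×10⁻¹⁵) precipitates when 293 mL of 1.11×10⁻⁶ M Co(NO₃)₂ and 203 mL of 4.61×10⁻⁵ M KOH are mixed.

No

Total volume after mixing = 293 + 203 = 496 mL.
[Co²⁺] = (1.11×10⁻⁶)(293)/496 = 6.56×10⁻⁷ M
[OH⁻] = (4.61×10⁻⁵)(203)/496 = 1.89×10⁻⁵ M
Q = [Co²⁺][OH⁻]^2 = 2.33×10⁻¹⁶
Q < Ksp (2.33×10⁻¹⁶ vs 1.65×10⁻¹⁵); the solution remains unsaturated and no precipitate forms.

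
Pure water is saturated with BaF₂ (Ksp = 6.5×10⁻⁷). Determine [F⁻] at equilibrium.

1.1×10⁻² M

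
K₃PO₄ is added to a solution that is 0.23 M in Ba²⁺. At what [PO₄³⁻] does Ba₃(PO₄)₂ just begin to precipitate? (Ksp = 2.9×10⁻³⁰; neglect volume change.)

1.5×10⁻¹⁴ M

Precipitation begins when Q = Ksp.
Ba₃(PO₄)₂(s) ⇌ 3 Ba²⁺(aq) + 2 PO₄³⁻(aq)
Ksp = [Ba²⁺]^3[PO₄³⁻]^2 = [PO₄³⁻]^2(0.23)^3
[PO₄³⁻]^2 = 2.9×10⁻³⁰ / (0.23)^3 = 2.4×10⁻²⁸
[PO₄³⁻] = 1.5×10⁻¹⁴ M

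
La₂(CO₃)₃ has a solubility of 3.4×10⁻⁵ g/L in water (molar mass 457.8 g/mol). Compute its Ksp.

Ksp = 2.4×10⁻³⁴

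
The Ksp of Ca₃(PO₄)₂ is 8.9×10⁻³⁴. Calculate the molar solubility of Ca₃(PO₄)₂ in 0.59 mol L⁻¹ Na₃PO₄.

Ca₃(PO₄)₂(s) ⇌ 3 Ca²⁺(aq) + 2 PO₄³⁻(aq)
Let s be the solubility of Ca₃(PO₄)₂ here. The common ion gives [PO₄³⁻] ≈ 0.59 mol L⁻¹, and [Ca²⁺] = 3s.
Ksp = [Ca²⁺]^3[PO₄³⁻]^2 = (3s)^3(0.59)^2
(3s)^3 = 8.9×10⁻³⁴ / (0.59)^2 = 2.6×10⁻³³
s = 4.6×10⁻¹² mol L⁻¹

4.6×10⁻¹² M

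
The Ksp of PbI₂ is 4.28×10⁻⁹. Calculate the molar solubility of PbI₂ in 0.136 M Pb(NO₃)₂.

PbI₂(s) ⇌ Pb²⁺(aq) + 2 I⁻(aq)
The solution already contains Pb²⁺ at 0.136 M. Let s be the molar solubility of PbI₂.
[Pb²⁺] ≈ 0.136 M (common ion dominates); [I⁻] = 2s.
Ksp = [Pb²⁺][I⁻]^2 = (0.136)(2s)^2
(2s)^2 = 4.28×10⁻⁹ / (0.136) = 3.15×10⁻⁸
s = 8.87×10⁻⁵ M

8.87×10⁻⁵ M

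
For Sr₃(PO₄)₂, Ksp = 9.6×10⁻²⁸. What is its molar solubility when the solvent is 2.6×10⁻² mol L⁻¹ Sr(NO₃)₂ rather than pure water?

3.7×10⁻¹² M

Sr₃(PO₄)₂(s) ⇌ 3 Sr²⁺(aq) + 2 PO₄³⁻(aq)
Let s be the solubility of Sr₃(PO₄)₂ here. The common ion gives [Sr²⁺] ≈ 2.6×10⁻² mol L⁻¹, and [PO₄³⁻] = 2s.
Ksp = [Sr²⁺]^3[PO₄³⁻]^2 = (2.6×10⁻²)^3(2s)^2
(2s)^2 = 9.6×10⁻²⁸ / (2.6×10⁻²)^3 = 5.5×10⁻²³
s = 3.7×10⁻¹² mol L⁻¹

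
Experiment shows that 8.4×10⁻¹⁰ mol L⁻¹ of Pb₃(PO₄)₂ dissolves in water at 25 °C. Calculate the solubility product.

Ksp = 4.5×10⁻⁴⁴

Pb₃(PO₄)₂(s) ⇌ 3 Pb²⁺(aq) + 2 PO₄³⁻(aq)
Let s be the molar solubility. Then [Pb²⁺] = 3s and [PO₄³⁻] = 2s.
Ksp = [Pb²⁺]^3[PO₄³⁻]^2 = (3s)^3 · (2s)^2 = 108s^5
Ksp = 108 × (8.4×10⁻¹⁰)^5 = 4.5×10⁻⁴⁴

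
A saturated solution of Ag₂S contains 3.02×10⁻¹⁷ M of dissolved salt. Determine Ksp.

Ag₂S(s) ⇌ 2 Ag⁺(aq) + S²⁻(aq)
For each mole of Ag₂S that dissolves per liter, [Ag⁺] = 2s and [S²⁻] = s; let s denote this solubility.
Ksp = [Ag⁺]^2[S²⁻] = (2s)^2 · s = 4s^3
Ksp = 4 × (3.02×10⁻¹⁷)^3 = 1.10×10⁻⁴⁹

Ksp = 1.10×10⁻⁴⁹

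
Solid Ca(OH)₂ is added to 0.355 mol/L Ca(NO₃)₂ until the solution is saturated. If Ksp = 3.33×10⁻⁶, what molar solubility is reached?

1.53×10⁻³ M

Ca(OH)₂(s) ⇌ Ca²⁺(aq) + 2 OH⁻(aq)
Ca²⁺ is already present at 0.355 mol/L. If s mol/L of Ca(OH)₂ dissolves, [OH⁻] = 2s while [Ca²⁺] ≈ 0.355 mol/L.
Ksp = [Ca²⁺][OH⁻]^2 = (0.355)(2s)^2
(2s)^2 = 3.33×10⁻⁶ / (0.355) = 9.38×10⁻⁶
s = 1.53×10⁻³ mol/L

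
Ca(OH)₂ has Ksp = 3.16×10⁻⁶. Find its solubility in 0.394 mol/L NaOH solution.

2.04×10⁻⁵ M

Ca(OH)₂(s) ⇌ Ca²⁺(aq) + 2 OH⁻(aq)
The solution already contains OH⁻ at 0.394 mol/L. Let s be the molar solubility of Ca(OH)₂.
[OH⁻] ≈ 0.394 mol/L (common ion dominates); [Ca²⁺] = s.
Ksp = [Ca²⁺][OH⁻]^2 = s(0.394)^2
s = 3.16×10⁻⁶ / (0.394)^2 = 2.04×10⁻⁵
s = 2.04×10⁻⁵ mol/L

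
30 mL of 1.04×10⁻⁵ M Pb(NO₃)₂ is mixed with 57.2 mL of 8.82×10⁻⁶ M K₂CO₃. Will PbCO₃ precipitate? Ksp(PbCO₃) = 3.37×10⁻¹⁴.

Yes

The combined volume is 87.2 mL.
[Pb²⁺] = (1.04×10⁻⁵)(30)/87.2 = 3.58×10⁻⁶ M
[CO₃²⁻] = (8.82×10⁻⁶)(57.2)/87.2 = 5.79×10⁻⁶ M
Q = [Pb²⁺][CO₃²⁻] = 2.07×10⁻¹¹
Because Q > Ksp (2.07×10⁻¹¹ vs 3.37×10⁻¹⁴), a precipitate of PbCO₃ forms.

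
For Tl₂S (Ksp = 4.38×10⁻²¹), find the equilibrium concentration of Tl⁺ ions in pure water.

Tl₂S(s) ⇌ 2 Tl⁺(aq) + S²⁻(aq)
Call the molar solubility s, so that [Tl⁺] = 2s and [S²⁻] = s.
Ksp = [Tl⁺]^2[S²⁻] = (2s)^2 · s = 4s^3 = 4.38×10⁻²¹
s = 1.03×10⁻⁷ mol L⁻¹
[Tl⁺] = 2s = 2.06×10⁻⁷ mol L⁻¹

2.06×10⁻⁷ M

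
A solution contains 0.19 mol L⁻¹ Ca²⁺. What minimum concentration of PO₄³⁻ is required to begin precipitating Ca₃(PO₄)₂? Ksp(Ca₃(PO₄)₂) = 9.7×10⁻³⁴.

Precipitation of each salt begins when its ion product equals Ksp.
Ca₃(PO₄)₂(s) ⇌ 3 Ca²⁺(aq) + 2 PO₄³⁻(aq)
Ksp = [Ca²⁺]^3[PO₄³⁻]^2 = [PO₄³⁻]^2(0.19)^3
[PO₄³⁻]^2 = 9.7×10⁻³⁴ / (0.19)^3 = 1.4×10⁻³¹
[PO₄³⁻] = 3.8×10⁻¹⁶ mol L⁻¹

3.8×10⁻¹⁶ M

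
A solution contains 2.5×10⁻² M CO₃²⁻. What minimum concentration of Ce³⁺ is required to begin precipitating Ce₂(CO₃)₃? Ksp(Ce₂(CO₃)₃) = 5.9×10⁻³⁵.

1.9×10⁻¹⁵ M

The threshold for precipitation is Q = Ksp.
Ce₂(CO₃)₃(s) ⇌ 2 Ce³⁺(aq) + 3 CO₃²⁻(aq)
Ksp = [Ce³⁺]^2[CO₃²⁻]^3 = [Ce³⁺]^2(2.5×10⁻²)^3
[Ce³⁺]^2 = 5.9×10⁻³⁵ / (2.5×10⁻²)^3 = 3.8×10⁻³⁰
[Ce³⁺] = 1.9×10⁻¹⁵ M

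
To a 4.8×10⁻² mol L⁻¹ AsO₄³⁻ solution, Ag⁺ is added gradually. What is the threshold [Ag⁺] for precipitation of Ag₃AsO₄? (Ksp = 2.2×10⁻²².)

1.7×10⁻⁷ M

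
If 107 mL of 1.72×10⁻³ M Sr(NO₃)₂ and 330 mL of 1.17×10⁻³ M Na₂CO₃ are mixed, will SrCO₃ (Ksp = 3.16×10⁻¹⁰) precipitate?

The combined volume is 437 mL.
[Sr²⁺] = (1.72×10⁻³)(107)/437 = 4.21×10⁻⁴ M
[CO₃²⁻] = (1.17×10⁻³)(330)/437 = 8.84×10⁻⁴ M
Q = [Sr²⁺][CO₃²⁻] = 3.72×10⁻⁷
Since Q (3.72×10⁻⁷) exceeds Ksp (3.16×10⁻¹⁰), SrCO₃ will precipitate.

Yes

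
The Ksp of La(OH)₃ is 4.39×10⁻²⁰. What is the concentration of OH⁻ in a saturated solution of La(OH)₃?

1.91×10⁻⁵ M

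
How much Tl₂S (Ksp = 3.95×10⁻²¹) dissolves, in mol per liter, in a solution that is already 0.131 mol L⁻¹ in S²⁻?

8.68×10⁻¹¹ M

Tl₂S(s) ⇌ 2 Tl⁺(aq) + S²⁻(aq)
With S²⁻ already at 0.131 mol L⁻¹ and s small, take [S²⁻] ≈ 0.131 mol L⁻¹ and [Tl⁺] = 2s.
Ksp = [Tl⁺]^2[S²⁻] = (2s)^2(0.131)
(2s)^2 = 3.95×10⁻²¹ / (0.131) = 3.02×10⁻²⁰
s = 8.68×10⁻¹¹ mol L⁻¹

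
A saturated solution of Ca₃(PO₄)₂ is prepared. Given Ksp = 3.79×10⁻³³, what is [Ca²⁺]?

3.86×10⁻⁷ M

Ca₃(PO₄)₂(s) ⇌ 3 Ca²⁺(aq) + 2 PO₄³⁻(aq)
If s mol/L of Ca₃(PO₄)₂ dissolves, [Ca²⁺] = 3s and [PO₄³⁻] = 2s.
Ksp = [Ca²⁺]^3[PO₄³⁻]^2 = (3s)^3 · (2s)^2 = 108s^5 = 3.79×10⁻³³
s = 1.29×10⁻⁷ M
[Ca²⁺] = 3s = 3.86×10⁻⁷ M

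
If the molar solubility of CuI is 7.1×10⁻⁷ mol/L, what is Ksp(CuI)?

Ksp = 5.0×10⁻¹³

CuI(s) ⇌ Cu⁺(aq) + I⁻(aq)
With molar solubility s: [Cu⁺] = s, [I⁻] = s.
Ksp = [Cu⁺][I⁻] = s · s = s^2
Ksp = (7.1×10⁻⁷)^2 = 5.0×10⁻¹³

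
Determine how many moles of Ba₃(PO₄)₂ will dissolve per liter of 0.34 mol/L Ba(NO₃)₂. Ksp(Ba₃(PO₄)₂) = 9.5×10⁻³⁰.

Ba₃(PO₄)₂(s) ⇌ 3 Ba²⁺(aq) + 2 PO₄³⁻(aq)
With Ba²⁺ already at 0.34 mol/L and s small, take [Ba²⁺] ≈ 0.34 mol/L and [PO₄³⁻] = 2s.
Ksp = [Ba²⁺]^3[PO₄³⁻]^2 = (0.34)^3(2s)^2
(2s)^2 = 9.5×10⁻³⁰ / (0.34)^3 = 2.4×10⁻²⁸
s = 7.8×10⁻¹⁵ mol/L

7.8×10⁻¹⁵ M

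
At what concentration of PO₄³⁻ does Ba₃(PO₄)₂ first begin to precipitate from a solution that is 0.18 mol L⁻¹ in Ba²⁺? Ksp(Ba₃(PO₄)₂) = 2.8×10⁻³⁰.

2.2×10⁻¹⁴ M

Precipitation of each salt begins when its ion product equals Ksp.
Ba₃(PO₄)₂(s) ⇌ 3 Ba²⁺(aq) + 2 PO₄³⁻(aq)
Ksp = [Ba²⁺]^3[PO₄³⁻]^2 = [PO₄³⁻]^2(0.18)^3
[PO₄³⁻]^2 = 2.8×10⁻³⁰ / (0.18)^3 = 4.8×10⁻²⁸
[PO₄³⁻] = 2.2×10⁻¹⁴ mol L⁻¹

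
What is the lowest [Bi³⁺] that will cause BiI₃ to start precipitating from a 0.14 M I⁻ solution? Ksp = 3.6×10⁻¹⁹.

1.3×10⁻¹⁶ M

Each salt precipitates once Q = Ksp for that salt.
BiI₃(s) ⇌ Bi³⁺(aq) + 3 I⁻(aq)
Ksp = [Bi³⁺][I⁻]^3 = [Bi³⁺](0.14)^3
[Bi³⁺] = 3.6×10⁻¹⁹ / (0.14)^3 = 1.3×10⁻¹⁶
[Bi³⁺] = 1.3×10⁻¹⁶ M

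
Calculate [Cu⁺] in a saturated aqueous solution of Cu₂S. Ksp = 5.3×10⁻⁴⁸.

2.2×10⁻¹⁶ M

Cu₂S(s) ⇌ 2 Cu⁺(aq) + S²⁻(aq)
For each mole of Cu₂S that dissolves per liter, [Cu⁺] = 2s and [S²⁻] = s; let s denote this solubility.
Ksp = [Cu⁺]^2[S²⁻] = (2s)^2 · s = 4s^3 = 5.3×10⁻⁴⁸
s = 1.1×10⁻¹⁶ M
[Cu⁺] = 2s = 2.2×10⁻¹⁶ M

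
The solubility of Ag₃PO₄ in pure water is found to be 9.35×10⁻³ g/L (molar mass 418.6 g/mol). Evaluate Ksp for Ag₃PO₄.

Ksp = 6.72×10⁻¹⁸

Convert to molarity: s = 9.35×10⁻³ / 418.6 = 2.2336×10⁻⁵ mol/L
Ag₃PO₄(s) ⇌ 3 Ag⁺(aq) + PO₄³⁻(aq)
For each mole of Ag₃PO₄ that dissolves per liter, [Ag⁺] = 3s and [PO₄³⁻] = s; let s denote this solubility.
Ksp = [Ag⁺]^3[PO₄³⁻] = (3s)^3 · s = 27s^4
Ksp = 27 × (2.2336×10⁻⁵)^4 = 6.72×10⁻¹⁸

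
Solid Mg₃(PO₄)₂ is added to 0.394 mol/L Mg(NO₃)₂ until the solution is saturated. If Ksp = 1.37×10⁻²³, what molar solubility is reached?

7.48×10⁻¹² M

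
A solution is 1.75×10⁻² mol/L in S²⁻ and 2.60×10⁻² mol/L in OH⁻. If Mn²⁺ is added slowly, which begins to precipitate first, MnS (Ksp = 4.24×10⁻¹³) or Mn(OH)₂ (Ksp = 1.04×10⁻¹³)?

A salt starts to precipitate once the ion product Q reaches its Ksp.
For MnS: [Mn²⁺] = (Ksp/[S²⁻]) = 2.42×10⁻¹¹ mol/L
For Mn(OH)₂: [Mn²⁺] = (Ksp/[OH⁻]^2) = 1.54×10⁻¹⁰ mol/L
MnS requires the lower [Mn²⁺], so it precipitates first.

MnS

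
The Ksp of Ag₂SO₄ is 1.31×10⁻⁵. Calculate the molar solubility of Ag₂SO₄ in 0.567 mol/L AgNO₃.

4.07×10⁻⁵ M

Ag₂SO₄(s) ⇌ 2 Ag⁺(aq) + SO₄²⁻(aq)
The solution already contains Ag⁺ at 0.567 mol/L. Let s be the molar solubility of Ag₂SO₄.
[Ag⁺] ≈ 0.567 mol/L (common ion dominates); [SO₄²⁻] = s.
Ksp = [Ag⁺]^2[SO₄²⁻] = (0.567)^2s
s = 1.31×10⁻⁵ / (0.567)^2 = 4.07×10⁻⁵
s = 4.07×10⁻⁵ mol/L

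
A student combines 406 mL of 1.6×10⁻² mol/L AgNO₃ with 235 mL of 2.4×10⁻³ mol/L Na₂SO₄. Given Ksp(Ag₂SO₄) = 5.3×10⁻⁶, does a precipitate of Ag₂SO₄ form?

No

The combined volume is 641 mL.
[Ag⁺] = (1.6×10⁻²)(406)/641 = 1.0×10⁻² mol/L
[SO₄²⁻] = (2.4×10⁻³)(235)/641 = 8.8×10⁻⁴ mol/L
Q = [Ag⁺]^2[SO₄²⁻] = 9.0×10⁻⁸
Q < Ksp (9.0×10⁻⁸ vs 5.3×10⁻⁶); the solution remains unsaturated and no precipitate forms.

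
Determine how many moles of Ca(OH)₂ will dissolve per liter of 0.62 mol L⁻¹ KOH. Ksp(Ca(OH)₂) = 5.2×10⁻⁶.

Ca(OH)₂(s) ⇌ Ca²⁺(aq) + 2 OH⁻(aq)
Let s be the solubility of Ca(OH)₂ here. The common ion gives [OH⁻] ≈ 0.62 mol L⁻¹, and [Ca²⁺] = s.
Ksp = [Ca²⁺][OH⁻]^2 = s(0.62)^2
s = 5.2×10⁻⁶ / (0.62)^2 = 1.4×10⁻⁵
s = 1.4×10⁻⁵ mol L⁻¹

1.4×10⁻⁵ M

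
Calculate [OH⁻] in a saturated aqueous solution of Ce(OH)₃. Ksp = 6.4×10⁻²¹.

1.2×10⁻⁵ M

Ce(OH)₃(s) ⇌ Ce³⁺(aq) + 3 OH⁻(aq)
Call the molar solubility s, so that [Ce³⁺] = s and [OH⁻] = 3s.
Ksp = [Ce³⁺][OH⁻]^3 = s · (3s)^3 = 27s^4 = 6.4×10⁻²¹
s = 3.9×10⁻⁶ M
[OH⁻] = 3s = 1.2×10⁻⁵ M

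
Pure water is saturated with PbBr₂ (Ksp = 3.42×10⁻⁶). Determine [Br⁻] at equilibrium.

PbBr₂(s) ⇌ Pb²⁺(aq) + 2 Br⁻(aq)
With molar solubility s: [Pb²⁺] = s, [Br⁻] = 2s.
Ksp = [Pb²⁺][Br⁻]^2 = s · (2s)^2 = 4s^3 = 3.42×10⁻⁶
s = 9.49×10⁻³ mol/L
[Br⁻] = 2s = 1.90×10⁻² mol/L

1.90×10⁻² M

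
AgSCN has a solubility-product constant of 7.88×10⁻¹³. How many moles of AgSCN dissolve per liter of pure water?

8.88×10⁻⁷ M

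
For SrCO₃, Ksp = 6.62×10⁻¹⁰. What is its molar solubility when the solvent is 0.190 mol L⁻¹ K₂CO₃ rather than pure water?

3.48×10⁻⁹ M

SrCO₃(s) ⇌ Sr²⁺(aq) + CO₃²⁻(aq)
With CO₃²⁻ already at 0.190 mol L⁻¹ and s small, take [CO₃²⁻] ≈ 0.190 mol L⁻¹ and [Sr²⁺] = s.
Ksp = [Sr²⁺][CO₃²⁻] = s(0.190)
s = 6.62×10⁻¹⁰ / (0.190) = 3.48×10⁻⁹
s = 3.48×10⁻⁹ mol L⁻¹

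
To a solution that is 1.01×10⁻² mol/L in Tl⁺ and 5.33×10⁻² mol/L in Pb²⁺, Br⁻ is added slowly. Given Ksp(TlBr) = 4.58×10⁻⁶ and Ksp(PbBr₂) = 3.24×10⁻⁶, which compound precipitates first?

TlBr

Precipitation begins when Q = Ksp.
For TlBr: [Br⁻] = (Ksp/[Tl⁺]) = 4.53×10⁻⁴ mol/L
For PbBr₂: [Br⁻] = (Ksp/[Pb²⁺])^(1/2) = 7.80×10⁻³ mol/L
The smaller threshold [Br⁻] is reached first, so TlBr precipitates first.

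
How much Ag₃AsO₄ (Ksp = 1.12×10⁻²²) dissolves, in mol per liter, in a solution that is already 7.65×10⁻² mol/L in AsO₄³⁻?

Ag₃AsO₄(s) ⇌ 3 Ag⁺(aq) + AsO₄³⁻(aq)
With AsO₄³⁻ already at 7.65×10⁻² mol/L and s small, take [AsO₄³⁻] ≈ 7.65×10⁻² mol/L and [Ag⁺] = 3s.
Ksp = [Ag⁺]^3[AsO₄³⁻] = (3s)^3(7.65×10⁻²)
(3s)^3 = 1.12×10⁻²² / (7.65×10⁻²) = 1.46×10⁻²¹
s = 3.78×10⁻⁸ mol/L

3.78×10⁻⁸ M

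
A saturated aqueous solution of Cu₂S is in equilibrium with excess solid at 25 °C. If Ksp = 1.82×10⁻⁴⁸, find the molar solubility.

7.69×10⁻¹⁷ M

Cu₂S(s) ⇌ 2 Cu⁺(aq) + S²⁻(aq)
Call the molar solubility s, so that [Cu⁺] = 2s and [S²⁻] = s.
Ksp = [Cu⁺]^2[S²⁻] = (2s)^2 · s = 4s^3
4s^3 = 1.82×10⁻⁴⁸  ⇒  s^3 = 4.55×10⁻⁴⁹
Taking the 3rd root, s = 7.69×10⁻¹⁷ mol/L.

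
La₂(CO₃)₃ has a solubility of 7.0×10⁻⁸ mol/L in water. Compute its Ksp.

La₂(CO₃)₃(s) ⇌ 2 La³⁺(aq) + 3 CO₃²⁻(aq)
With molar solubility s: [La³⁺] = 2s, [CO₃²⁻] = 3s.
Ksp = [La³⁺]^2[CO₃²⁻]^3 = (2s)^2 · (3s)^3 = 108s^5
Ksp = 108 × (7.0×10⁻⁸)^5 = 1.8×10⁻³⁴

Ksp = 1.8×10⁻³⁴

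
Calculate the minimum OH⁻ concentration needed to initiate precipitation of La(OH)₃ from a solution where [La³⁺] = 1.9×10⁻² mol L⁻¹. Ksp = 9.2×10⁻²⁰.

The threshold for precipitation is Q = Ksp.
La(OH)₃(s) ⇌ La³⁺(aq) + 3 OH⁻(aq)
Ksp = [La³⁺][OH⁻]^3 = [OH⁻]^3(1.9×10⁻²)
[OH⁻]^3 = 9.2×10⁻²⁰ / (1.9×10⁻²) = 4.8×10⁻¹⁸
[OH⁻] = 1.7×10⁻⁶ mol L⁻¹

1.7×10⁻⁶ M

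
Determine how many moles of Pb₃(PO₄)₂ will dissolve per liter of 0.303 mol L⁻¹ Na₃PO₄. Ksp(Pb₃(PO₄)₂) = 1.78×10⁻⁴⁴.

1.93×10⁻¹⁵ M

Pb₃(PO₄)₂(s) ⇌ 3 Pb²⁺(aq) + 2 PO₄³⁻(aq)
Let s be the solubility of Pb₃(PO₄)₂ here. The common ion gives [PO₄³⁻] ≈ 0.303 mol L⁻¹, and [Pb²⁺] = 3s.
Ksp = [Pb²⁺]^3[PO₄³⁻]^2 = (3s)^3(0.303)^2
(3s)^3 = 1.78×10⁻⁴⁴ / (0.303)^2 = 1.94×10⁻⁴³
s = 1.93×10⁻¹⁵ mol L⁻¹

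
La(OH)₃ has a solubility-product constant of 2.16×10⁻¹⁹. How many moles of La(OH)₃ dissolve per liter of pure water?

9.46×10⁻⁶ M

La(OH)₃(s) ⇌ La³⁺(aq) + 3 OH⁻(aq)
Let s be the molar solubility. Then [La³⁺] = s and [OH⁻] = 3s.
Ksp = [La³⁺][OH⁻]^3 = s · (3s)^3 = 27s^4
27s^4 = 2.16×10⁻¹⁹  ⇒  s^4 = 8.00×10⁻²¹
s = (8.00×10⁻²¹)^(1/4) = 9.46×10⁻⁶ mol/L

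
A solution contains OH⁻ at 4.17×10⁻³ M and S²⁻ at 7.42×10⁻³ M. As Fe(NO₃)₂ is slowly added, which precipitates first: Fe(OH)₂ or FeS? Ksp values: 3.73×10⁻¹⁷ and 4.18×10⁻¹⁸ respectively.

A salt starts to precipitate once the ion product Q reaches its Ksp.
For Fe(OH)₂: [Fe²⁺] = (Ksp/[OH⁻]^2) = 2.15×10⁻¹² M
For FeS: [Fe²⁺] = (Ksp/[S²⁻]) = 5.63×10⁻¹⁶ M
FeS requires the lower [Fe²⁺], so it precipitates first.

FeS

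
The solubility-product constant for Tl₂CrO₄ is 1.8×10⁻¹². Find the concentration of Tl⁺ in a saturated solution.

1.5×10⁻⁴ M

Tl₂CrO₄(s) ⇌ 2 Tl⁺(aq) + CrO₄²⁻(aq)
With molar solubility s: [Tl⁺] = 2s, [CrO₄²⁻] = s.
Ksp = [Tl⁺]^2[CrO₄²⁻] = (2s)^2 · s = 4s^3 = 1.8×10⁻¹²
s = 7.7×10⁻⁵ mol/L
[Tl⁺] = 2s = 1.5×10⁻⁴ mol/L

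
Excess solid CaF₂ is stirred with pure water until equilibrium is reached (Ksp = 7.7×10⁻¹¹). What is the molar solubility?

2.7×10⁻⁴ M

CaF₂(s) ⇌ Ca²⁺(aq) + 2 F⁻(aq)
With molar solubility s: [Ca²⁺] = s, [F⁻] = 2s.
Ksp = [Ca²⁺][F⁻]^2 = s · (2s)^2 = 4s^3
4s^3 = 7.7×10⁻¹¹  ⇒  s^3 = 1.9×10⁻¹¹
s = 2.7×10⁻⁴ mol L⁻¹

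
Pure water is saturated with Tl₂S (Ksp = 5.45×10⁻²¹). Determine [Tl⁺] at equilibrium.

Tl₂S(s) ⇌ 2 Tl⁺(aq) + S²⁻(aq)
If s mol/L of Tl₂S dissolves, [Tl⁺] = 2s and [S²⁻] = s.
Ksp = [Tl⁺]^2[S²⁻] = (2s)^2 · s = 4s^3 = 5.45×10⁻²¹
s = 1.11×10⁻⁷ M
[Tl⁺] = 2s = 2.22×10⁻⁷ M

2.22×10⁻⁷ M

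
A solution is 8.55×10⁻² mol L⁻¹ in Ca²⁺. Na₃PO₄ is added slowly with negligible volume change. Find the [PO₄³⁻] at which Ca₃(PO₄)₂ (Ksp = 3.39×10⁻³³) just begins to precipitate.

2.33×10⁻¹⁵ M

A salt starts to precipitate once the ion product Q reaches its Ksp.
Ca₃(PO₄)₂(s) ⇌ 3 Ca²⁺(aq) + 2 PO₄³⁻(aq)
Ksp = [Ca²⁺]^3[PO₄³⁻]^2 = [PO₄³⁻]^2(8.55×10⁻²)^3
[PO₄³⁻]^2 = 3.39×10⁻³³ / (8.55×10⁻²)^3 = 5.42×10⁻³⁰
[PO₄³⁻] = 2.33×10⁻¹⁵ mol L⁻¹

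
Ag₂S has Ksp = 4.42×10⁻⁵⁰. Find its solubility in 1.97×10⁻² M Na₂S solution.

Ag₂S(s) ⇌ 2 Ag⁺(aq) + S²⁻(aq)
The solution already contains S²⁻ at 1.97×10⁻² M. Let s be the molar solubility of Ag₂S.
[S²⁻] ≈ 1.97×10⁻² M (common ion dominates); [Ag⁺] = 2s.
Ksp = [Ag⁺]^2[S²⁻] = (2s)^2(1.97×10⁻²)
(2s)^2 = 4.42×10⁻⁵⁰ / (1.97×10⁻²) = 2.24×10⁻⁴⁸
s = 7.49×10⁻²⁵ M

7.49×10⁻²⁵ M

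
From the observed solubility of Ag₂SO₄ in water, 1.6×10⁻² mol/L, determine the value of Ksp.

Ag₂SO₄(s) ⇌ 2 Ag⁺(aq) + SO₄²⁻(aq)
Call the molar solubility s, so that [Ag⁺] = 2s and [SO₄²⁻] = s.
Ksp = [Ag⁺]^2[SO₄²⁻] = (2s)^2 · s = 4s^3
Ksp = 4 × (1.6×10⁻²)^3 = 1.6×10⁻⁵

Ksp = 1.6×10⁻⁵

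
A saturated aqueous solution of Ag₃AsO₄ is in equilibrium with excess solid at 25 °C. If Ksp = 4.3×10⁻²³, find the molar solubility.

Ag₃AsO₄(s) ⇌ 3 Ag⁺(aq) + AsO₄³⁻(aq)
For each mole of Ag₃AsO₄ that dissolves per liter, [Ag⁺] = 3s and [AsO₄³⁻] = s; let s denote this solubility.
Ksp = [Ag⁺]^3[AsO₄³⁻] = (3s)^3 · s = 27s^4
27s^4 = 4.3×10⁻²³  ⇒  s^4 = 1.6×10⁻²⁴
s = 1.1×10⁻⁶ mol/L

1.1×10⁻⁶ M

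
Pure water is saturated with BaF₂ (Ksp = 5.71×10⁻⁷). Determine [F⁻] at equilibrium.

1.05×10⁻² M

BaF₂(s) ⇌ Ba²⁺(aq) + 2 F⁻(aq)
For each mole of BaF₂ that dissolves per liter, [Ba²⁺] = s and [F⁻] = 2s; let s denote this solubility.
Ksp = [Ba²⁺][F⁻]^2 = s · (2s)^2 = 4s^3 = 5.71×10⁻⁷
s = 5.23×10⁻³ mol L⁻¹
[F⁻] = 2s = 1.05×10⁻² mol L⁻¹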